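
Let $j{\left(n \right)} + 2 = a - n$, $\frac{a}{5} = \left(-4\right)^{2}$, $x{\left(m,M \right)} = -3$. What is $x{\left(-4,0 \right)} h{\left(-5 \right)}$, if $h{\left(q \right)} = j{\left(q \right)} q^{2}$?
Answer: $-6225$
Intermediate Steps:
$a = 80$ ($a = 5 \left(-4\right)^{2} = 5 \cdot 16 = 80$)
$j{\left(n \right)} = 78 - n$ ($j{\left(n \right)} = -2 - \left(-80 + n\right) = 78 - n$)
$h{\left(q \right)} = q^{2} \left(78 - q\right)$ ($h{\left(q \right)} = \left(78 - q\right) q^{2} = q^{2} \left(78 - q\right)$)
$x{\left(-4,0 \right)} h{\left(-5 \right)} = - 3 \left(-5\right)^{2} \left(78 - -5\right) = - 3 \cdot 25 \left(78 + 5\right) = - 3 \cdot 25 \cdot 83 = \left(-3\right) 2075 = -6225$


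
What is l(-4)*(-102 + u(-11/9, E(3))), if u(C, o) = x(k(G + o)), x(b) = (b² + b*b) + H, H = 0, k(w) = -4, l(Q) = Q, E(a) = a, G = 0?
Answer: 280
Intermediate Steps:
x(b) = 2*b² (x(b) = (b² + b*b) + 0 = (b² + b²) + 0 = 2*b² + 0 = 2*b²)
u(C, o) = 32 (u(C, o) = 2*(-4)² = 2*16 = 32)
l(-4)*(-102 + u(-11/9, E(3))) = -4*(-102 + 32) = -4*(-70) = 280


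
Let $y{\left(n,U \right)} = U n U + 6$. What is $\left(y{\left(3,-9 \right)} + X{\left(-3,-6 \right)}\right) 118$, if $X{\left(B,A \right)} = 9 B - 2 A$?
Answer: $27612$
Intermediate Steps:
$X{\left(B,A \right)} = - 2 A + 9 B$
$y{\left(n,U \right)} = 6 + n U^{2}$ ($y{\left(n,U \right)} = n U^{2} + 6 = 6 + n U^{2}$)
$\left(y{\left(3,-9 \right)} + X{\left(-3,-6 \right)}\right) 118 = \left(\left(6 + 3 \left(-9\right)^{2}\right) + \left(\left(-2\right) \left(-6\right) + 9 \left(-3\right)\right)\right) 118 = \left(\left(6 + 3 \cdot 81\right) + \left(12 - 27\right)\right) 118 = \left(\left(6 + 243\right) - 15\right) 118 = \left(249 - 15\right) 118 = 234 \cdot 118 = 27612$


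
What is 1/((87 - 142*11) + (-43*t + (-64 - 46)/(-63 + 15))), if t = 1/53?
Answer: -1272/1874317 ≈ -0.00067865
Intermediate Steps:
t = 1/53 ≈ 0.018868
1/((87 - 142*11) + (-43*t + (-64 - 46)/(-63 + 15))) = 1/((87 - 142*11) + (-43*1/53 + (-64 - 46)/(-63 + 15))) = 1/((87 - 1562) + (-43/53 - 110/(-48))) = 1/(-1475 + (-43/53 - 110*(-1/48))) = 1/(-1475 + (-43/53 + 55/24)) = 1/(-1475 + 1883/1272) = 1/(-1874317/1272) = -1272/1874317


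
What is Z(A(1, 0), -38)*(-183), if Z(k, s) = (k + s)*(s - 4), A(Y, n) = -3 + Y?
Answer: -307440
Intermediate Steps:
Z(k, s) = (-4 + s)*(k + s) (Z(k, s) = (k + s)*(-4 + s) = (-4 + s)*(k + s))
Z(A(1, 0), -38)*(-183) = ((-38)² - 4*(-3 + 1) - 4*(-38) + (-3 + 1)*(-38))*(-183) = (1444 - 4*(-2) + 152 - 2*(-38))*(-183) = (1444 + 8 + 152 + 76)*(-183) = 1680*(-183) = -307440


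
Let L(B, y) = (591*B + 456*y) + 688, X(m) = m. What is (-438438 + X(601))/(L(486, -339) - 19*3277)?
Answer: -437837/71067 ≈ -6.1609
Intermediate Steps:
L(B, y) = 688 + 456*y + 591*B (L(B, y) = (456*y + 591*B) + 688 = 688 + 456*y + 591*B)
(-438438 + X(601))/(L(486, -339) - 19*3277) = (-438438 + 601)/((688 + 456*(-339) + 591*486) - 19*3277) = -437837/((688 - 154584 + 287226) - 62263) = -437837/(133330 - 62263) = -437837/71067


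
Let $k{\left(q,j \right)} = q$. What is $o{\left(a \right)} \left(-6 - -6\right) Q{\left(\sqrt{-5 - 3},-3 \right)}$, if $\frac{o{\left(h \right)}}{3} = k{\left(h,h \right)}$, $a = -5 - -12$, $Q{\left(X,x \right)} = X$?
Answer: $0$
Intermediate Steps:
$a = 7$ ($a = -5 + 12 = 7$)
$o{\left(h \right)} = 3 h$
$o{\left(a \right)} \left(-6 - -6\right) Q{\left(\sqrt{-5 - 3},-3 \right)} = 3 \cdot 7 \left(-6 - -6\right) \sqrt{-5 - 3} = 21 \left(-6 + 6\right) \sqrt{-8} = 21 \cdot 0 \cdot 2 i \sqrt{2} = 0 \cdot 2 i \sqrt{2} = 0$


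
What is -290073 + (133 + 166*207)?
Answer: -255578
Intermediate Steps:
-290073 + (133 + 166*207) = -290073 + (133 + 34362) = -290073 + 34495 = -255578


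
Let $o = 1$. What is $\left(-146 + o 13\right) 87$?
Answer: $-11571$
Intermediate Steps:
$\left(-146 + o 13\right) 87 = \left(-146 + 1 \cdot 13\right) 87 = \left(-146 + 13\right) 87 = \left(-133\right) 87 = -11571$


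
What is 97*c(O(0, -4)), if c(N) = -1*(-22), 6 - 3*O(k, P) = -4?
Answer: 2134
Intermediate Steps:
O(k, P) = 10/3 (O(k, P) = 2 - ⅓*(-4) = 2 + 4/3 = 10/3)
c(N) = 22
97*c(O(0, -4)) = 97*22 = 2134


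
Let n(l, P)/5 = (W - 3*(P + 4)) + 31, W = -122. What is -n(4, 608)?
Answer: 9635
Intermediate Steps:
n(l, P) = -515 - 15*P (n(l, P) = 5*((-122 - 3*(P + 4)) + 31) = 5*((-122 - 3*(4 + P)) + 31) = 5*((-122 + (-12 - 3*P)) + 31) = 5*((-134 - 3*P) + 31) = 5*(-103 - 3*P) = -515 - 15*P)
-n(4, 608) = -(-515 - 15*608) = -(-515 - 9120) = -1*(-9635) = 9635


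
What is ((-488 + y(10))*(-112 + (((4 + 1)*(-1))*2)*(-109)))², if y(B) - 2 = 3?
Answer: 223137195876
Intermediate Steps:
y(B) = 5 (y(B) = 2 + 3 = 5)
((-488 + y(10))*(-112 + (((4 + 1)*(-1))*2)*(-109)))² = ((-488 + 5)*(-112 + (((4 + 1)*(-1))*2)*(-109)))² = (-483*(-112 + ((5*(-1))*2)*(-109)))² = (-483*(-112 - 5*2*(-109)))² = (-483*(-112 - 10*(-109)))² = (-483*(-112 + 1090))² = (-483*978)² = (-472374)² = 223137195876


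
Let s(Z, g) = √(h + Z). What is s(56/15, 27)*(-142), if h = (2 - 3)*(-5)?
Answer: -142*√1965/15 ≈ -419.64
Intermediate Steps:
h = 5 (h = -1*(-5) = 5)
s(Z, g) = √(5 + Z)
s(56/15, 27)*(-142) = √(5 + 56/15)*(-142) = √(131/15)*(-142) = (√1965/15)*(-142) = -142*√1965/15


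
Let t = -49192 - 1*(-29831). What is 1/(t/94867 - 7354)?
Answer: -4993/36719541 ≈ -0.00013598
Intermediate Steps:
t = -19361 (t = -49192 + 29831 = -19361)
1/(t/94867 - 7354) = 1/(-19361/94867 - 7354) = 1/(-19361*1/94867 - 7354) = 1/(-1019/4993 - 7354) = 1/(-36719541/4993) = -4993/36719541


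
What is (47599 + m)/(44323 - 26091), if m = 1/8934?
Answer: 425249467/162884688 ≈ 2.6107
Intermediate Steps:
m = 1/8934 ≈ 0.00011193
(47599 + m)/(44323 - 26091) = (47599 + 1/8934)/(44323 - 26091) = (425249467/8934)/18232 = (425249467/8934)*(1/18232) = 425249467/162884688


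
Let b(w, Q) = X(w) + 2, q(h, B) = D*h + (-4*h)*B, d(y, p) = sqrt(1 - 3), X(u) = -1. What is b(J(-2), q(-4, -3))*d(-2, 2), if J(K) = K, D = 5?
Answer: I*sqrt(2) ≈ 1.4142*I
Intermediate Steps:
d(y, p) = I*sqrt(2) (d(y, p) = sqrt(-2) = I*sqrt(2))
q(h, B) = 5*h - 4*B*h (q(h, B) = 5*h + (-4*h)*B = 5*h - 4*B*h)
b(w, Q) = 1 (b(w, Q) = -1 + 2 = 1)
b(J(-2), q(-4, -3))*d(-2, 2) = 1*(I*sqrt(2)) = I*sqrt(2)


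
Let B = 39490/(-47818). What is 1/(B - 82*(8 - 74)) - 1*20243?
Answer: -2618953546500/129375763 ≈ -20243.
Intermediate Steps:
B = -19745/23909 (B = 39490*(-1/47818) = -19745/23909 ≈ -0.82584)
1/(B - 82*(8 - 74)) - 1*20243 = 1/(-19745/23909 - 82*(8 - 74)) - 1*20243 = 1/(-19745/23909 - 82*(-66)) - 20243 = 1/(-19745/23909 + 5412) - 20243 = 1/(129375763/23909) - 20243 = 23909/129375763 - 20243 = -2618953546500/129375763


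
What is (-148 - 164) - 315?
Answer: -627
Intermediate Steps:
(-148 - 164) - 315 = -312 - 315 = -627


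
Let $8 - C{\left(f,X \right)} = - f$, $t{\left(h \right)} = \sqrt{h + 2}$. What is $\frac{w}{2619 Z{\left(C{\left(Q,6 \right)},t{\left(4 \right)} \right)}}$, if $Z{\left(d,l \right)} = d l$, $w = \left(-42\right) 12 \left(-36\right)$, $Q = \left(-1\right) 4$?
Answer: $\frac{28 \sqrt{6}}{97} \approx 0.70707$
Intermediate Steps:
$t{\left(h \right)} = \sqrt{2 + h}$
$Q = -4$
$C{\left(f,X \right)} = 8 + f$ ($C{\left(f,X \right)} = 8 - - f = 8 + f$)
$w = 18144$ ($w = \left(-504\right) \left(-36\right) = 18144$)
$\frac{w}{2619 Z{\left(C{\left(Q,6 \right)},t{\left(4 \right)} \right)}} = \frac{18144}{2619 \left(8 - 4\right) \sqrt{2 + 4}} = \frac{18144}{2619 \cdot 4 \sqrt{6}} = \frac{18144}{10476 \sqrt{6}} = 18144 \frac{\sqrt{6}}{62856} = \frac{28 \sqrt{6}}{97}$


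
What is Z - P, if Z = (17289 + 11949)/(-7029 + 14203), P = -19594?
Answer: 70298297/3587 ≈ 19598.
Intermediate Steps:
Z = 14619/3587 (Z = 29238/7174 = 29238*(1/7174) = 14619/3587 ≈ 4.0756)
Z - P = 14619/3587 - 1*(-19594) = 14619/3587 + 19594 = 70298297/3587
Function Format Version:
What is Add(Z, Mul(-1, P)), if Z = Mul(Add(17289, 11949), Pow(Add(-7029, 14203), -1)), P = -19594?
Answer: Rational(70298297, 3587) ≈ 19598.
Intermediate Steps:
Z = Rational(14619, 3587) (Z = Mul(29238, Pow(7174, -1)) = Mul(29238, Rational(1, 7174)) = Rational(14619, 3587) ≈ 4.0756)
Add(Z, Mul(-1, P)) = Add(Rational(14619, 3587), Mul(-1, -19594)) = Add(Rational(14619, 3587), 19594) = Rational(70298297, 3587)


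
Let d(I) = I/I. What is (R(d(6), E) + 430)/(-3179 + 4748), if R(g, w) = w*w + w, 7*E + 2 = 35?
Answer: 22390/76881 ≈ 0.29123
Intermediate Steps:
E = 33/7 (E = -2/7 + (1/7)*35 = -2/7 + 5 = 33/7 ≈ 4.7143)
d(I) = 1
R(g, w) = w + w**2 (R(g, w) = w**2 + w = w + w**2)
(R(d(6), E) + 430)/(-3179 + 4748) = (33*(1 + 33/7)/7 + 430)/(-3179 + 4748) = ((33/7)*(40/7) + 430)/1569 = (1320/49 + 430)*(1/1569) = (22390/49)*(1/1569) = 22390/76881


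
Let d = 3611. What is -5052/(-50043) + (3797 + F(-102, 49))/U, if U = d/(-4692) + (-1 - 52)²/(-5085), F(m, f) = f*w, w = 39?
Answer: -32922724073572/7625335487 ≈ -4317.5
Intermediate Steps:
F(m, f) = 39*f (F(m, f) = f*39 = 39*f)
U = -457127/345780 (U = 3611/(-4692) + (-1 - 52)²/(-5085) = 3611*(-1/4692) + (-53)²*(-1/5085) = -157/204 + 2809*(-1/5085) = -157/204 - 2809/5085 = -457127/345780 ≈ -1.3220)
-5052/(-50043) + (3797 + F(-102, 49))/U = -5052/(-50043) + (3797 + 39*49)/(-457127/345780) = -5052*(-1/50043) + (3797 + 1911)*(-345780/457127) = 1684/16681 + 5708*(-345780/457127) = 1684/16681 - 1973712240/457127 = -32922724073572/7625335487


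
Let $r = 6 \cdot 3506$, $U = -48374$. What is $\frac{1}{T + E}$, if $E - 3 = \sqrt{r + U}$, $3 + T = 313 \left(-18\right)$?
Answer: $- \frac{2817}{15884647} - \frac{i \sqrt{27338}}{31769294} \approx -0.00017734 - 5.2045 \cdot 10^{-6} i$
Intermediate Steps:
$r = 21036$
$T = -5637$ ($T = -3 + 313 \left(-18\right) = -3 - 5634 = -5637$)
$E = 3 + i \sqrt{27338}$ ($E = 3 + \sqrt{21036 - 48374} = 3 + \sqrt{-27338} = 3 + i \sqrt{27338} \approx 3.0 + 165.34 i$)
$\frac{1}{T + E} = \frac{1}{-5637 + \left(3 + i \sqrt{27338}\right)} = \frac{1}{-5634 + i \sqrt{27338}}$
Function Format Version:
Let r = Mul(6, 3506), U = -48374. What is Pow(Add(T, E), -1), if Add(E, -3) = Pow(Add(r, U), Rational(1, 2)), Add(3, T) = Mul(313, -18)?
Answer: Add(Rational(-2817, 15884647), Mul(Rational(-1, 31769294), I, Pow(27338, Rational(1, 2)))) ≈ Add(-0.00017734, Mul(-5.2045e-6, I))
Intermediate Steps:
r = 21036
T = -5637 (T = Add(-3, Mul(313, -18)) = Add(-3, -5634) = -5637)
E = Add(3, Mul(I, Pow(27338, Rational(1, 2)))) (E = Add(3, Pow(Add(21036, -48374), Rational(1, 2))) = Add(3, Pow(-27338, Rational(1, 2))) = Add(3, Mul(I, Pow(27338, Rational(1, 2)))) ≈ Add(3.0000, Mul(165.34, I)))
Pow(Add(T, E), -1) = Pow(Add(-5637, Add(3, Mul(I, Pow(27338, Rational(1, 2))))), -1) = Pow(Add(-5634, Mul(I, Pow(27338, Rational(1, 2)))), -1)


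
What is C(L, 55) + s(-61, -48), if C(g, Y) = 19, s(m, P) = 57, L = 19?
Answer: 76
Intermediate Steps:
C(L, 55) + s(-61, -48) = 19 + 57 = 76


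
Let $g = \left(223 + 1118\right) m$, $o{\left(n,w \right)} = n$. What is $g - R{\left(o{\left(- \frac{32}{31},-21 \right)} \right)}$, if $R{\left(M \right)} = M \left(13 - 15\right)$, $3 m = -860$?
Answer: $- \frac{11917084}{31} \approx -3.8442 \cdot 10^{5}$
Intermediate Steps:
$m = - \frac{860}{3}$ ($m = \frac{1}{3} \left(-860\right) = - \frac{860}{3} \approx -286.67$)
$g = -384420$ ($g = \left(223 + 1118\right) \left(- \frac{860}{3}\right) = 1341 \left(- \frac{860}{3}\right) = -384420$)
$R{\left(M \right)} = - 2 M$ ($R{\left(M \right)} = M \left(-2\right) = - 2 M$)
$g - R{\left(o{\left(- \frac{32}{31},-21 \right)} \right)} = -384420 - - 2 \left(- \frac{32}{31}\right) = -384420 - - 2 \left(\left(-32\right) \frac{1}{31}\right) = -384420 - \left(-2\right) \left(- \frac{32}{31}\right) = -384420 - \frac{64}{31} = - \frac{11917084}{31}$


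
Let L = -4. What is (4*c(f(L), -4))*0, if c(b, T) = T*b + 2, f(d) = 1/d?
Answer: 0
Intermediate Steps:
c(b, T) = 2 + T*b
(4*c(f(L), -4))*0 = (4*(2 - 4/(-4)))*0 = (4*(2 - 4*(-¼)))*0 = (4*(2 + 1))*0 = (4*3)*0 = 12*0 = 0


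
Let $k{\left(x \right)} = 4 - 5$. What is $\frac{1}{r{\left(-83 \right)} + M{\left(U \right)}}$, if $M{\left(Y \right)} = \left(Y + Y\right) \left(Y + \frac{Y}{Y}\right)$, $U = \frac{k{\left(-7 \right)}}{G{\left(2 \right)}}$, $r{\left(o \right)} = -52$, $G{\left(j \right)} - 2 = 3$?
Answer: $- \frac{25}{1308} \approx -0.019113$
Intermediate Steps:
$G{\left(j \right)} = 5$ ($G{\left(j \right)} = 2 + 3 = 5$)
$k{\left(x \right)} = -1$
$U = - \frac{1}{5} \approx -0.2$
$M{\left(Y \right)} = 2 Y \left(1 + Y\right)$ ($M{\left(Y \right)} = 2 Y \left(Y + 1\right) = 2 Y \left(1 + Y\right)$)
$\frac{1}{r{\left(-83 \right)} + M{\left(U \right)}} = \frac{1}{-52 + 2 \left(- \frac{1}{5}\right) \left(1 - \frac{1}{5}\right)} = \frac{1}{-52 + 2 \left(- \frac{1}{5}\right) \frac{4}{5}} = \frac{1}{-52 - \frac{8}{25}} = \frac{1}{- \frac{1308}{25}} = - \frac{25}{1308}$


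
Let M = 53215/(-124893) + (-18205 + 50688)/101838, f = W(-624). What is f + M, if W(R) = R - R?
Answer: -41285147/385419798 ≈ -0.10712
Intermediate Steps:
W(R) = 0
f = 0
M = -41285147/385419798 (M = 53215*(-1/124893) + 32483*(1/101838) = -53215/124893 + 2953/9258 = -41285147/385419798 ≈ -0.10712)
f + M = 0 - 41285147/385419798 = -41285147/385419798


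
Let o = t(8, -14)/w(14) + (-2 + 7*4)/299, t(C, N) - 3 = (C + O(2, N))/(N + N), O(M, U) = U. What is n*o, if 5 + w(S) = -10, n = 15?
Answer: -615/322 ≈ -1.9099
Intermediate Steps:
w(S) = -15 (w(S) = -5 - 10 = -15)
t(C, N) = 3 + (C + N)/(2*N) (t(C, N) = 3 + (C + N)/(N + N) = 3 + (C + N)/((2*N)) = 3 + (C + N)*(1/(2*N)) = 3 + (C + N)/(2*N))
o = -41/322 (o = ((½)*(8 + 7*(-14))/(-14))/(-15) + (-2 + 7*4)/299 = ((½)*(-1/14)*(8 - 98))*(-1/15) + (-2 + 28)*(1/299) = ((½)*(-1/14)*(-90))*(-1/15) + 26*(1/299) = (45/14)*(-1/15) + 2/23 = -3/14 + 2/23 = -41/322 ≈ -0.12733)
n*o = 15*(-41/322) = -615/322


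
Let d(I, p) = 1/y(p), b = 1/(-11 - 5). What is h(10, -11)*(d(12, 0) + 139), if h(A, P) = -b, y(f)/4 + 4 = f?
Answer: 2223/256 ≈ 8.6836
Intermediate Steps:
b = -1/16 (b = 1/(-16) = -1/16 ≈ -0.062500)
y(f) = -16 + 4*f
h(A, P) = 1/16 (h(A, P) = -1*(-1/16) = 1/16)
d(I, p) = 1/(-16 + 4*p)
h(10, -11)*(d(12, 0) + 139) = (1/(4*(-4 + 0)) + 139)/16 = ((¼)/(-4) + 139)/16 = ((¼)*(-¼) + 139)/16 = (-1/16 + 139)/16 = (1/16)*(2223/16) = 2223/256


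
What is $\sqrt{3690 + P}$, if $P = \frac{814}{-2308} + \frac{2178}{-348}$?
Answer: $\frac{\sqrt{1031324114819}}{16733} \approx 60.691$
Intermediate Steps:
$P = - \frac{110627}{16733}$ ($P = 814 \left(- \frac{1}{2308}\right) + 2178 \left(- \frac{1}{348}\right) = - \frac{407}{1154} - \frac{363}{58} = - \frac{110627}{16733} \approx -6.6113$)
$\sqrt{3690 + P} = \sqrt{3690 - \frac{110627}{16733}} = \sqrt{\frac{61634143}{16733}} = \frac{\sqrt{1031324114819}}{16733}$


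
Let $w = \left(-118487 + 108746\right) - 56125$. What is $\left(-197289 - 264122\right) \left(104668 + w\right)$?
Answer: $-17903669622$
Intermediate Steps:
$w = -65866$ ($w = -9741 - 56125 = -65866$)
$\left(-197289 - 264122\right) \left(104668 + w\right) = \left(-197289 - 264122\right) \left(104668 - 65866\right) = \left(-461411\right) 38802 = -17903669622$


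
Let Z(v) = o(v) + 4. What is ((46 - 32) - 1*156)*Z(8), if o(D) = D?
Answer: -1704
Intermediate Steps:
Z(v) = 4 + v (Z(v) = v + 4 = 4 + v)
((46 - 32) - 1*156)*Z(8) = ((46 - 32) - 1*156)*(4 + 8) = (14 - 156)*12 = -142*12 = -1704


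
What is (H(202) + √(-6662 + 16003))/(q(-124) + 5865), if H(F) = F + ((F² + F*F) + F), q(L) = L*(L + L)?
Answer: 11716/5231 + √9341/36617 ≈ 2.2424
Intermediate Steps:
q(L) = 2*L² (q(L) = L*(2*L) = 2*L²)
H(F) = 2*F + 2*F² (H(F) = F + ((F² + F²) + F) = F + (2*F² + F) = F + (F + 2*F²) = 2*F + 2*F²)
(H(202) + √(-6662 + 16003))/(q(-124) + 5865) = (2*202*(1 + 202) + √(-6662 + 16003))/(2*(-124)² + 5865) = (2*202*203 + √9341)/(2*15376 + 5865) = (82012 + √9341)/(30752 + 5865) = (82012 + √9341)/36617 = (82012 + √9341)*(1/36617) = 11716/5231 + √9341/36617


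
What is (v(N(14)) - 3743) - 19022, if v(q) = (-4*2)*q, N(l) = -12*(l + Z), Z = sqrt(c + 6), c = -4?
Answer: -21421 + 96*sqrt(2) ≈ -21285.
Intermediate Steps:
Z = sqrt(2) (Z = sqrt(-4 + 6) = sqrt(2) ≈ 1.4142)
N(l) = -12*l - 12*sqrt(2) (N(l) = -12*(l + sqrt(2)) = -12*l - 12*sqrt(2))
v(q) = -8*q
(v(N(14)) - 3743) - 19022 = (-8*(-12*14 - 12*sqrt(2)) - 3743) - 19022 = (-8*(-168 - 12*sqrt(2)) - 3743) - 19022 = ((1344 + 96*sqrt(2)) - 3743) - 19022 = (-2399 + 96*sqrt(2)) - 19022 = -21421 + 96*sqrt(2)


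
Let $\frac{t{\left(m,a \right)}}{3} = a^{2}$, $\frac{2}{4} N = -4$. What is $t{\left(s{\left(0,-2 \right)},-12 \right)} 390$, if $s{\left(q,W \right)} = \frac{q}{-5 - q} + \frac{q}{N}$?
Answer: $168480$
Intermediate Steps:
$N = -8$ ($N = 2 \left(-4\right) = -8$)
$s{\left(q,W \right)} = - \frac{q}{8} + \frac{q}{-5 - q}$ ($s{\left(q,W \right)} = \frac{q}{-5 - q} + \frac{q}{-8} = \frac{q}{-5 - q} + q \left(- \frac{1}{8}\right) = \frac{q}{-5 - q} - \frac{q}{8} = - \frac{q}{8} + \frac{q}{-5 - q}$)
$t{\left(m,a \right)} = 3 a^{2}$
$t{\left(s{\left(0,-2 \right)},-12 \right)} 390 = 3 \left(-12\right)^{2} \cdot 390 = 3 \cdot 144 \cdot 390 = 432 \cdot 390 = 168480$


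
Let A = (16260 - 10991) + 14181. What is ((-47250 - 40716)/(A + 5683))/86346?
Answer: -543/13395889 ≈ -4.0535e-5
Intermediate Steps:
A = 19450 (A = 5269 + 14181 = 19450)
((-47250 - 40716)/(A + 5683))/86346 = ((-47250 - 40716)/(19450 + 5683))/86346 = -87966/25133*(1/86346) = -87966*1/25133*(1/86346) = -87966/25133*1/86346 = -543/13395889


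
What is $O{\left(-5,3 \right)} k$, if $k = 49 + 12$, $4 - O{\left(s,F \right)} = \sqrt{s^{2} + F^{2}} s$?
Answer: $244 + 305 \sqrt{34} \approx 2022.4$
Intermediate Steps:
$O{\left(s,F \right)} = 4 - s \sqrt{F^{2} + s^{2}}$ ($O{\left(s,F \right)} = 4 - \sqrt{s^{2} + F^{2}} s = 4 - \sqrt{F^{2} + s^{2}} s = 4 - s \sqrt{F^{2} + s^{2}}$)
$k = 61$
$O{\left(-5,3 \right)} k = \left(4 - - 5 \sqrt{3^{2} + \left(-5\right)^{2}}\right) 61 = \left(4 - - 5 \sqrt{9 + 25}\right) 61 = \left(4 - - 5 \sqrt{34}\right) 61 = \left(4 + 5 \sqrt{34}\right) 61 = 244 + 305 \sqrt{34}$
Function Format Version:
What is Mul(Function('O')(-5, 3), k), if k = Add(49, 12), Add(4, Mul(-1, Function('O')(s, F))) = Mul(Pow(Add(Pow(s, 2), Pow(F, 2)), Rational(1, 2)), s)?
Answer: Add(244, Mul(305, Pow(34, Rational(1, 2)))) ≈ 2022.4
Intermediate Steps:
Function('O')(s, F) = Add(4, Mul(-1, s, Pow(Add(Pow(F, 2), Pow(s, 2)), Rational(1, 2)))) (Function('O')(s, F) = Add(4, Mul(-1, Mul(Pow(Add(Pow(s, 2), Pow(F, 2)), Rational(1, 2)), s))) = Add(4, Mul(-1, Mul(Pow(Add(Pow(F, 2), Pow(s, 2)), Rational(1, 2)), s))) = Add(4, Mul(-1, Mul(s, Pow(Add(Pow(F, 2), Pow(s, 2)), Rational(1, 2))))) = Add(4, Mul(-1, s, Pow(Add(Pow(F, 2), Pow(s, 2)), Rational(1, 2)))))
k = 61
Mul(Function('O')(-5, 3), k) = Mul(Add(4, Mul(-1, -5, Pow(Add(Pow(3, 2), Pow(-5, 2)), Rational(1, 2)))), 61) = Mul(Add(4, Mul(-1, -5, Pow(Add(9, 25), Rational(1, 2)))), 61) = Mul(Add(4, Mul(-1, -5, Pow(34, Rational(1, 2)))), 61) = Mul(Add(4, Mul(5, Pow(34, Rational(1, 2)))), 61) = Add(244, Mul(305, Pow(34, Rational(1, 2))))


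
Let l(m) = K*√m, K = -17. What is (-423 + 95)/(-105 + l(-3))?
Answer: 2870/991 - 1394*I*√3/2973 ≈ 2.8961 - 0.81214*I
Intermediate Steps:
l(m) = -17*√m
(-423 + 95)/(-105 + l(-3)) = (-423 + 95)/(-105 - 17*I*√3) = -328/(-105 - 17*I*√3)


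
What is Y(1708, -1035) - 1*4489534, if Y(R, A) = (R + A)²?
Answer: -4036605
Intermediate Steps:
Y(R, A) = (A + R)²
Y(1708, -1035) - 1*4489534 = (-1035 + 1708)² - 1*4489534 = 673² - 4489534 = 452929 - 4489534 = -4036605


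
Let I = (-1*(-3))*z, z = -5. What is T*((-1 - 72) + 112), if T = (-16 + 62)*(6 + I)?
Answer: -16146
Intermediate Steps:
I = -15 (I = -1*(-3)*(-5) = 3*(-5) = -15)
T = -414 (T = (-16 + 62)*(6 - 15) = 46*(-9) = -414)
T*((-1 - 72) + 112) = -414*((-1 - 72) + 112) = -414*(-73 + 112) = -414*39 = -16146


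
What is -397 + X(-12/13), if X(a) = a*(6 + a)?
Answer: -67885/169 ≈ -401.69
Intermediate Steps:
-397 + X(-12/13) = -397 + (-12/13)*(6 - 12/13) = -397 + (-12*1/13)*(6 - 12*1/13) = -397 - 12*(6 - 12/13)/13 = -397 - 12/13*66/13 = -397 - 792/169 = -67885/169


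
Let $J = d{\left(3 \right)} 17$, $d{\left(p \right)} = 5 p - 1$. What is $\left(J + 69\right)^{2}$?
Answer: $94249$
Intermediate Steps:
$d{\left(p \right)} = -1 + 5 p$
$J = 238$ ($J = \left(-1 + 5 \cdot 3\right) 17 = \left(-1 + 15\right) 17 = 14 \cdot 17 = 238$)
$\left(J + 69\right)^{2} = \left(238 + 69\right)^{2} = 307^{2} = 94249$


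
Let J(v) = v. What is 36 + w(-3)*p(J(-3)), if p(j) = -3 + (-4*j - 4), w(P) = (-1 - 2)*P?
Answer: 81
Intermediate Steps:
w(P) = -3*P
p(j) = -7 - 4*j (p(j) = -3 + (-4 - 4*j) = -7 - 4*j)
36 + w(-3)*p(J(-3)) = 36 + (-3*(-3))*(-7 - 4*(-3)) = 36 + 9*(-7 + 12) = 36 + 9*5 = 36 + 45 = 81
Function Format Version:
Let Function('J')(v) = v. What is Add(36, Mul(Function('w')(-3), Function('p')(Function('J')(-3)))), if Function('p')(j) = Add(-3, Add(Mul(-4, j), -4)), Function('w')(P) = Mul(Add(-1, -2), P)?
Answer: 81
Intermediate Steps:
Function('w')(P) = Mul(-3, P)
Function('p')(j) = Add(-7, Mul(-4, j)) (Function('p')(j) = Add(-3, Add(-4, Mul(-4, j))) = Add(-7, Mul(-4, j)))
Add(36, Mul(Function('w')(-3), Function('p')(Function('J')(-3)))) = Add(36, Mul(Mul(-3, -3), Add(-7, Mul(-4, -3)))) = Add(36, Mul(9, Add(-7, 12))) = Add(36, Mul(9, 5)) = Add(36, 45) = 81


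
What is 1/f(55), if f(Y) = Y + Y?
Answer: 1/110 ≈ 0.0090909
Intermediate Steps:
f(Y) = 2*Y
1/f(55) = 1/(2*55) = 1/110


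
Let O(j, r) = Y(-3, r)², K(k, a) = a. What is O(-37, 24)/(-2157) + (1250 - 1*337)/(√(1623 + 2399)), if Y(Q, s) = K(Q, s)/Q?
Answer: -64/2157 + 913*√4022/4022 ≈ 14.367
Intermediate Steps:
Y(Q, s) = s/Q
O(j, r) = r²/9 (O(j, r) = (r/(-3))² = (r*(-⅓))² = (-r/3)² = r²/9)
O(-37, 24)/(-2157) + (1250 - 1*337)/(√(1623 + 2399)) = ((⅑)*24²)/(-2157) + (1250 - 1*337)/(√(1623 + 2399)) = ((⅑)*576)*(-1/2157) + (1250 - 337)/(√4022) = 64*(-1/2157) + 913*(√4022/4022) = -64/2157 + 913*√4022/4022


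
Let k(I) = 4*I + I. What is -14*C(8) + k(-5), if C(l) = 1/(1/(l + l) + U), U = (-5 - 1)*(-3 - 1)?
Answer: -1407/55 ≈ -25.582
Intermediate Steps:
U = 24 (U = -6*(-4) = 24)
k(I) = 5*I
C(l) = 1/(24 + 1/(2*l)) (C(l) = 1/(1/(l + l) + 24) = 1/(1/(2*l) + 24) = 1/(24 + 1/(2*l)))
-14*C(8) + k(-5) = -28*8/(1 + 48*8) + 5*(-5) = -28*8/(1 + 384) - 25 = -28*8/385 - 25 = -14*16/385 - 25 = -32/55 - 25 = -1407/55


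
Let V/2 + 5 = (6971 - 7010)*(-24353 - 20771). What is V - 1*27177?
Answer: 3492485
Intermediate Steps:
V = 3519662 (V = -10 + 2*((6971 - 7010)*(-24353 - 20771)) = -10 + 2*(-39*(-45124)) = -10 + 2*1759836 = -10 + 3519672 = 3519662)
V - 1*27177 = 3519662 - 1*27177 = 3519662 - 27177 = 3492485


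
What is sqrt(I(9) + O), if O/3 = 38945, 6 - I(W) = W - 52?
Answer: 2*sqrt(29221) ≈ 341.88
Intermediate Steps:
I(W) = 58 - W (I(W) = 6 - (W - 52) = 6 - (-52 + W) = 6 + (52 - W) = 58 - W)
O = 116835 (O = 3*38945 = 116835)
sqrt(I(9) + O) = sqrt((58 - 1*9) + 116835) = sqrt((58 - 9) + 116835) = sqrt(49 + 116835) = sqrt(116884) = 2*sqrt(29221)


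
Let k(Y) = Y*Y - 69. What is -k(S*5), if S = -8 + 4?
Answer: -331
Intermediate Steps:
S = -4
k(Y) = -69 + Y² (k(Y) = Y² - 69 = -69 + Y²)
-k(S*5) = -(-69 + (-4*5)²) = -(-69 + (-20)²) = -(-69 + 400) = -1*331 = -331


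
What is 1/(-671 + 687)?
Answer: 1/16 ≈ 0.062500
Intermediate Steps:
1/(-671 + 687) = 1/16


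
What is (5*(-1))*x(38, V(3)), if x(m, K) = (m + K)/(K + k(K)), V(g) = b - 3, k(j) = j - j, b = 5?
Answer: -100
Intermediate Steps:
k(j) = 0
V(g) = 2 (V(g) = 5 - 3 = 2)
x(m, K) = (K + m)/K (x(m, K) = (m + K)/(K + 0) = (K + m)/K)
(5*(-1))*x(38, V(3)) = (5*(-1))*((2 + 38)/2) = -5*40/2 = -5*20 = -100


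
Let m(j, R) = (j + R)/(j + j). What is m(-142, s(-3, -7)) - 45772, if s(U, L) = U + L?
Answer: -3249774/71 ≈ -45771.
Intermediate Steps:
s(U, L) = L + U
m(j, R) = (R + j)/(2*j) (m(j, R) = (R + j)/((2*j)) = (R + j)*(1/(2*j)) = (R + j)/(2*j))
m(-142, s(-3, -7)) - 45772 = (1/2)*((-7 - 3) - 142)/(-142) - 45772 = (1/2)*(-1/142)*(-10 - 142) - 45772 = (1/2)*(-1/142)*(-152) - 45772 = 38/71 - 45772 = -3249774/71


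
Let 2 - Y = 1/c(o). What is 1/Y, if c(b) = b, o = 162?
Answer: 162/323 ≈ 0.50155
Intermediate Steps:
Y = 323/162 (Y = 2 - 1/162 = 323/162 ≈ 1.9938)
1/Y = 1/(323/162) = 162/323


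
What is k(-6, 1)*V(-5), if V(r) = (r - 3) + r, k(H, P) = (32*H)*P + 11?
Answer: 2353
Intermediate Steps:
k(H, P) = 11 + 32*H*P (k(H, P) = 32*H*P + 11 = 11 + 32*H*P)
V(r) = -3 + 2*r (V(r) = (-3 + r) + r = -3 + 2*r)
k(-6, 1)*V(-5) = (11 + 32*(-6)*1)*(-3 + 2*(-5)) = (11 - 192)*(-3 - 10) = -181*(-13) = 2353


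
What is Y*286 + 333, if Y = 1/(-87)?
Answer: 28685/87 ≈ 329.71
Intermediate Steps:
Y = -1/87 ≈ -0.011494
Y*286 + 333 = -1/87*286 + 333 = -286/87 + 333 = 28685/87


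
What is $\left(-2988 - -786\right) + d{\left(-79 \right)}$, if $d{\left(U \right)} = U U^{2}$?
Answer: $-495241$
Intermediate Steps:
$d{\left(U \right)} = U^{3}$
$\left(-2988 - -786\right) + d{\left(-79 \right)} = \left(-2988 - -786\right) + \left(-79\right)^{3} = \left(-2988 + 786\right) - 493039 = -2202 - 493039 = -495241$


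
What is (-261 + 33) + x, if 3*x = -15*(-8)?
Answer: -188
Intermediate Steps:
x = 40 (x = (-15*(-8))/3 = (⅓)*120 = 40)
(-261 + 33) + x = (-261 + 33) + 40 = -228 + 40 = -188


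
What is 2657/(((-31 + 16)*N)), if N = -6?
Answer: 2657/90 ≈ 29.522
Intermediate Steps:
2657/(((-31 + 16)*N)) = 2657/(((-31 + 16)*(-6))) = 2657/((-15*(-6))) = 2657/90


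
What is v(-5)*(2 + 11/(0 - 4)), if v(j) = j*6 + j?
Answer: 105/4 ≈ 26.250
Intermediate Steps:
v(j) = 7*j (v(j) = 6*j + j = 7*j)
v(-5)*(2 + 11/(0 - 4)) = (7*(-5))*(2 + 11/(0 - 4)) = -35*(2 + 11/(-4)) = -35*(2 + 11*(-1/4)) = -35*(2 - 11/4) = -35*(-3/4) = 105/4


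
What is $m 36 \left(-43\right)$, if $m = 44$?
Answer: $-68112$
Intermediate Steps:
$m 36 \left(-43\right) = 44 \cdot 36 \left(-43\right) = 1584 \left(-43\right) = -68112$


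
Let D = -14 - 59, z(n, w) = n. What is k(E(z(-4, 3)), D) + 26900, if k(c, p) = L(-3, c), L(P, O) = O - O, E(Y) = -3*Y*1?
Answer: 26900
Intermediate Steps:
D = -73
E(Y) = -3*Y
L(P, O) = 0
k(c, p) = 0
k(E(z(-4, 3)), D) + 26900 = 0 + 26900 = 26900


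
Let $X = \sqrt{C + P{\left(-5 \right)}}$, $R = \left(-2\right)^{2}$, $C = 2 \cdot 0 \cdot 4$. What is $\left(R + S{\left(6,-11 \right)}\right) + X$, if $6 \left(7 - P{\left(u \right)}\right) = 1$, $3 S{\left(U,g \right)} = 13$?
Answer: $\frac{25}{3} + \frac{\sqrt{246}}{6} \approx 10.947$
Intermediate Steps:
$S{\left(U,g \right)} = \frac{13}{3}$ ($S{\left(U,g \right)} = \frac{1}{3} \cdot 13 = \frac{13}{3}$)
$P{\left(u \right)} = \frac{41}{6}$ ($P{\left(u \right)} = 7 - \frac{1}{6} = \frac{41}{6}$)
$C = 0$ ($C = 0 \cdot 4 = 0$)
$R = 4$
$X = \frac{\sqrt{246}}{6}$ ($X = \sqrt{0 + \frac{41}{6}} = \sqrt{\frac{41}{6}} = \frac{\sqrt{246}}{6} \approx 2.6141$)
$\left(R + S{\left(6,-11 \right)}\right) + X = \left(4 + \frac{13}{3}\right) + \frac{\sqrt{246}}{6} = \frac{25}{3} + \frac{\sqrt{246}}{6}$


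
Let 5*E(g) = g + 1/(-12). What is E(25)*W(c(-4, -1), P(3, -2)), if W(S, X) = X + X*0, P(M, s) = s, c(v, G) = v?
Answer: -299/30 ≈ -9.9667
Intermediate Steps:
W(S, X) = X (W(S, X) = X + 0 = X)
E(g) = -1/60 + g/5 (E(g) = (g + 1/(-12))/5 = (g - 1/12)/5 = (-1/12 + g)/5 = -1/60 + g/5)
E(25)*W(c(-4, -1), P(3, -2)) = (-1/60 + (⅕)*25)*(-2) = (-1/60 + 5)*(-2) = (299/60)*(-2) = -299/30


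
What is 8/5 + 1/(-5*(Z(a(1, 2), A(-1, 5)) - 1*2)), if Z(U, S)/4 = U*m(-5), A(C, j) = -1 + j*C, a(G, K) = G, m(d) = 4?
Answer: 111/70 ≈ 1.5857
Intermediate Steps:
A(C, j) = -1 + C*j
Z(U, S) = 16*U (Z(U, S) = 4*(U*4) = 4*(4*U) = 16*U)
8/5 + 1/(-5*(Z(a(1, 2), A(-1, 5)) - 1*2)) = 8/5 + 1/(-5*(16*1 - 1*2)) = 8*(⅕) + 1/(-5*(16 - 2)) = 8/5 + 1/(-5*14) = 8/5 + 1/(-70) = 8/5 - 1/70 = 111/70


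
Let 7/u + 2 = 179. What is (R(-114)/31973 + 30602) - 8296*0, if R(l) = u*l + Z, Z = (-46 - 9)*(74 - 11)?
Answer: 57727622313/1886407 ≈ 30602.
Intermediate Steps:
u = 7/177 (u = 7/(-2 + 179) = 7/177 ≈ 0.039548)
Z = -3465 (Z = -55*63 = -3465)
R(l) = -3465 + 7*l/177 (R(l) = 7*l/177 - 3465 = -3465 + 7*l/177)
(R(-114)/31973 + 30602) - 8296*0 = ((-3465 + (7/177)*(-114))/31973 + 30602) - 8296*0 = ((-3465 - 266/59)*(1/31973) + 30602) + 0 = (-204701/59*1/31973 + 30602) + 0 = (-204701/1886407 + 30602) + 0 = 57727622313/1886407 + 0 = 57727622313/1886407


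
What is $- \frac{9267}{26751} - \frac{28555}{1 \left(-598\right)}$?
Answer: $\frac{252777713}{5332366} \approx 47.404$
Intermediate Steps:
$- \frac{9267}{26751} - \frac{28555}{1 \left(-598\right)} = \left(-9267\right) \frac{1}{26751} - \frac{28555}{-598} = - \frac{3089}{8917} - - \frac{28555}{598} = - \frac{3089}{8917} + \frac{28555}{598} = \frac{252777713}{5332366}$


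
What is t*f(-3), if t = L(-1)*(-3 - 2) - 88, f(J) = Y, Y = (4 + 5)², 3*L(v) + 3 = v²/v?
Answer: -6588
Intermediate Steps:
L(v) = -1 + v/3 (L(v) = -1 + (v²/v)/3 = -1 + v/3)
Y = 81 (Y = 9² = 81)
f(J) = 81
t = -244/3 (t = (-1 + (⅓)*(-1))*(-3 - 2) - 88 = (-1 - ⅓)*(-5) - 88 = -4/3*(-5) - 88 = 20/3 - 88 = -244/3 ≈ -81.333)
t*f(-3) = -244/3*81 = -6588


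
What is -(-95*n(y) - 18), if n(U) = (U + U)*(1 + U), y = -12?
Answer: 25098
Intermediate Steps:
n(U) = 2*U*(1 + U) (n(U) = (2*U)*(1 + U) = 2*U*(1 + U))
-(-95*n(y) - 18) = -(-190*(-12)*(1 - 12) - 18) = -(-190*(-12)*(-11) - 18) = -(-95*264 - 18) = -(-25080 - 18) = -1*(-25098) = 25098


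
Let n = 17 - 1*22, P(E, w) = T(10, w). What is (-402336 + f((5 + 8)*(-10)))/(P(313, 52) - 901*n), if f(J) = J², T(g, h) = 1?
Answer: -192718/2253 ≈ -85.538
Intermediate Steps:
P(E, w) = 1
n = -5 (n = 17 - 22 = -5)
(-402336 + f((5 + 8)*(-10)))/(P(313, 52) - 901*n) = (-402336 + ((5 + 8)*(-10))²)/(1 - 901*(-5)) = (-402336 + (13*(-10))²)/(1 + 4505) = (-402336 + (-130)²)/4506 = (-402336 + 16900)*(1/4506) = -385436*1/4506 = -192718/2253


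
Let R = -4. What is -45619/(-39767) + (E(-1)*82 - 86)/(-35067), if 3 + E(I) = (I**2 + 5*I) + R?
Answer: 12323393/10485033 ≈ 1.1753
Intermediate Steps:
E(I) = -7 + I**2 + 5*I (E(I) = -3 + ((I**2 + 5*I) - 4) = -3 + (-4 + I**2 + 5*I) = -7 + I**2 + 5*I)
-45619/(-39767) + (E(-1)*82 - 86)/(-35067) = -45619/(-39767) + ((-7 + (-1)**2 + 5*(-1))*82 - 86)/(-35067) = -45619*(-1/39767) + ((-7 + 1 - 5)*82 - 86)*(-1/35067) = 343/299 + (-11*82 - 86)*(-1/35067) = 343/299 + (-902 - 86)*(-1/35067) = 343/299 - 988*(-1/35067) = 343/299 + 988/35067 = 12323393/10485033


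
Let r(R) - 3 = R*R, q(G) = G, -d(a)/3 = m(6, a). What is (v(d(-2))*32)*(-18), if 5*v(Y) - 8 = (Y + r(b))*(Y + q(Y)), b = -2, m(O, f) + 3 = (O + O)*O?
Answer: -47697408/5 ≈ -9.5395e+6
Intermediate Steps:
m(O, f) = -3 + 2*O**2 (m(O, f) = -3 + (O + O)*O = -3 + (2*O)*O = -3 + 2*O**2)
d(a) = -207 (d(a) = -3*(-3 + 2*6**2) = -3*(-3 + 2*36) = -3*(-3 + 72) = -3*69 = -207)
r(R) = 3 + R**2 (r(R) = 3 + R*R = 3 + R**2)
v(Y) = 8/5 + 2*Y*(7 + Y)/5 (v(Y) = 8/5 + ((Y + (3 + (-2)**2))*(Y + Y))/5 = 8/5 + ((Y + (3 + 4))*(2*Y))/5 = 8/5 + ((Y + 7)*(2*Y))/5 = 8/5 + ((7 + Y)*(2*Y))/5 = 8/5 + (2*Y*(7 + Y))/5 = 8/5 + 2*Y*(7 + Y)/5)
(v(d(-2))*32)*(-18) = ((8/5 + (2/5)*(-207)**2 + (14/5)*(-207))*32)*(-18) = ((8/5 + (2/5)*42849 - 2898/5)*32)*(-18) = ((8/5 + 85698/5 - 2898/5)*32)*(-18) = ((82808/5)*32)*(-18) = (2649856/5)*(-18) = -47697408/5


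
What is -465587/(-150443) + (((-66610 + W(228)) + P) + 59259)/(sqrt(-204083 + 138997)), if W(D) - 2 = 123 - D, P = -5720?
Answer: 465587/150443 + 941*I*sqrt(65086)/4649 ≈ 3.0948 + 51.639*I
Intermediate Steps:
W(D) = 125 - D (W(D) = 2 + (123 - D) = 125 - D)
-465587/(-150443) + (((-66610 + W(228)) + P) + 59259)/(sqrt(-204083 + 138997)) = -465587/(-150443) + (((-66610 + (125 - 1*228)) - 5720) + 59259)/(sqrt(-204083 + 138997)) = -465587*(-1/150443) + (((-66610 + (125 - 228)) - 5720) + 59259)/(sqrt(-65086)) = 465587/150443 + (((-66610 - 103) - 5720) + 59259)/((I*sqrt(65086))) = 465587/150443 + ((-66713 - 5720) + 59259)*(-I*sqrt(65086)/65086) = 465587/150443 + (-72433 + 59259)*(-I*sqrt(65086)/65086) = 465587/150443 - (-941)*I*sqrt(65086)/4649 = 465587/150443 + 941*I*sqrt(65086)/4649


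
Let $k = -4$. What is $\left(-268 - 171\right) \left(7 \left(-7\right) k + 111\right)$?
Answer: $-134773$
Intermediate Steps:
$\left(-268 - 171\right) \left(7 \left(-7\right) k + 111\right) = \left(-268 - 171\right) \left(7 \left(-7\right) \left(-4\right) + 111\right) = - 439 \left(\left(-49\right) \left(-4\right) + 111\right) = - 439 \left(196 + 111\right) = \left(-439\right) 307 = -134773$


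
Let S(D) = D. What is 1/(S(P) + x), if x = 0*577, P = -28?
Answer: -1/28 ≈ -0.035714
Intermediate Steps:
x = 0
1/(S(P) + x) = 1/(-28 + 0) = 1/(-28) = -1/28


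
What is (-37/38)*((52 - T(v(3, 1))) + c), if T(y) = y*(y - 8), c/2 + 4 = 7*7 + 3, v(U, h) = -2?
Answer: -2368/19 ≈ -124.63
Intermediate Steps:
c = 96 (c = -8 + 2*(7*7 + 3) = -8 + 2*(49 + 3) = -8 + 2*52 = -8 + 104 = 96)
T(y) = y*(-8 + y)
(-37/38)*((52 - T(v(3, 1))) + c) = (-37/38)*((52 - (-2)*(-8 - 2)) + 96) = (-37*1/38)*((52 - (-2)*(-10)) + 96) = -37*((52 - 1*20) + 96)/38 = -37*((52 - 20) + 96)/38 = -37*(32 + 96)/38 = -37/38*128 = -2368/19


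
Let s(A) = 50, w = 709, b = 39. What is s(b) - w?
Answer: -659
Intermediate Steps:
s(b) - w = 50 - 1*709 = 50 - 709 = -659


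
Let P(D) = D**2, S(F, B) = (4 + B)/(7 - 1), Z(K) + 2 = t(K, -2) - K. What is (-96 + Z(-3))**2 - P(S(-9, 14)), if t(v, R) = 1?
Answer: 8827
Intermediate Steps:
Z(K) = -1 - K (Z(K) = -2 + (1 - K) = -1 - K)
S(F, B) = 2/3 + B/6 (S(F, B) = (4 + B)/6 = (4 + B)*(1/6) = 2/3 + B/6)
(-96 + Z(-3))**2 - P(S(-9, 14)) = (-96 + (-1 - 1*(-3)))**2 - (2/3 + (1/6)*14)**2 = (-96 + (-1 + 3))**2 - (2/3 + 7/3)**2 = (-96 + 2)**2 - 1*3**2 = (-94)**2 - 1*9 = 8836 - 9 = 8827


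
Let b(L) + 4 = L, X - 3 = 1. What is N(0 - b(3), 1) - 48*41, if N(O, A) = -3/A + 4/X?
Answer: -1970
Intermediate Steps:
X = 4 (X = 3 + 1 = 4)
b(L) = -4 + L
N(O, A) = 1 - 3/A (N(O, A) = -3/A + 4/4 = -3/A + 4*(¼) = -3/A + 1 = 1 - 3/A)
N(0 - b(3), 1) - 48*41 = (-3 + 1)/1 - 48*41 = 1*(-2) - 1968 = -2 - 1968 = -1970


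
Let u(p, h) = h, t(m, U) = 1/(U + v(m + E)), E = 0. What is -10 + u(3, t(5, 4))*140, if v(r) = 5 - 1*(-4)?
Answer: 10/13 ≈ 0.76923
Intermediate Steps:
v(r) = 9 (v(r) = 5 + 4 = 9)
t(m, U) = 1/(9 + U) (t(m, U) = 1/(U + 9) = 1/(9 + U))
-10 + u(3, t(5, 4))*140 = -10 + 140/(9 + 4) = -10 + 140/13 = 10/13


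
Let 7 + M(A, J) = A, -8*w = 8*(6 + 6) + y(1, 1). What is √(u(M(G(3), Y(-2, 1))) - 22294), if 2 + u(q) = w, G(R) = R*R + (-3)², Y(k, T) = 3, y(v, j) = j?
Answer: I*√356930/4 ≈ 149.36*I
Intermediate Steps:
G(R) = 9 + R² (G(R) = R² + 9 = 9 + R²)
w = -97/8 (w = -(8*(6 + 6) + 1)/8 = -(8*12 + 1)/8 = -(96 + 1)/8 = -⅛*97 = -97/8 ≈ -12.125)
M(A, J) = -7 + A
u(q) = -113/8 (u(q) = -2 - 97/8 = -113/8)
√(u(M(G(3), Y(-2, 1))) - 22294) = √(-113/8 - 22294) = √(-178465/8) = I*√356930/4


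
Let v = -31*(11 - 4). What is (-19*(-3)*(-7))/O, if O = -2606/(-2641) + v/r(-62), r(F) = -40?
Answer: -14050120/225779 ≈ -62.229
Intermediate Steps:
v = -217 (v = -31*7 = -217)
O = 677337/105640 (O = -2606/(-2641) - 217/(-40) = -2606*(-1/2641) - 217*(-1/40) = 2606/2641 + 217/40 = 677337/105640 ≈ 6.4117)
(-19*(-3)*(-7))/O = (-19*(-3)*(-7))/(677337/105640) = (57*(-7))*(105640/677337) = -399*105640/677337 = -14050120/225779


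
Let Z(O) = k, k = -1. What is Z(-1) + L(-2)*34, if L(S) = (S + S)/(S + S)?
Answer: 33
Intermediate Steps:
Z(O) = -1
L(S) = 1 (L(S) = (2*S)/((2*S)) = (2*S)*(1/(2*S)) = 1)
Z(-1) + L(-2)*34 = -1 + 1*34 = -1 + 34 = 33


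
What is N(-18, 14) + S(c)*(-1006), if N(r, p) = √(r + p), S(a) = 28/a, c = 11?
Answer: -28168/11 + 2*I ≈ -2560.7 + 2.0*I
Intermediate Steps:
N(r, p) = √(p + r)
N(-18, 14) + S(c)*(-1006) = √(14 - 18) + (28/11)*(-1006) = √(-4) + (28*(1/11))*(-1006) = 2*I + (28/11)*(-1006) = 2*I - 28168/11 = -28168/11 + 2*I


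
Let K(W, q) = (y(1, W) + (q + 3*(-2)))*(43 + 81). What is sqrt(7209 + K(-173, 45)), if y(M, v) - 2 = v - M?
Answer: I*sqrt(9283) ≈ 96.348*I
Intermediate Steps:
y(M, v) = 2 + v - M (y(M, v) = 2 + (v - M) = 2 + v - M)
K(W, q) = -620 + 124*W + 124*q (K(W, q) = ((2 + W - 1*1) + (q + 3*(-2)))*(43 + 81) = ((2 + W - 1) + (q - 6))*124 = ((1 + W) + (-6 + q))*124 = (-5 + W + q)*124 = -620 + 124*W + 124*q)
sqrt(7209 + K(-173, 45)) = sqrt(7209 + (-620 + 124*(-173) + 124*45)) = sqrt(7209 + (-620 - 21452 + 5580)) = sqrt(7209 - 16492) = sqrt(-9283) = I*sqrt(9283)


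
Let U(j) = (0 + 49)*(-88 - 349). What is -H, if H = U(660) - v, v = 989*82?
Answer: 102511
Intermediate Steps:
U(j) = -21413 (U(j) = 49*(-437) = -21413)
v = 81098
H = -102511 (H = -21413 - 1*81098 = -21413 - 81098 = -102511)
-H = -1*(-102511) = 102511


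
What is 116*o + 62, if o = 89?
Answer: 10386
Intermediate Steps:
116*o + 62 = 116*89 + 62 = 10324 + 62 = 10386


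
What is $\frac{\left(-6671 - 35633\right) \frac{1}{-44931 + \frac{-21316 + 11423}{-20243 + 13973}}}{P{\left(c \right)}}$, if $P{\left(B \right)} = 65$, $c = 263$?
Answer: $\frac{53049216}{3662197201} \approx 0.014486$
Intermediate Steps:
$\frac{\left(-6671 - 35633\right) \frac{1}{-44931 + \frac{-21316 + 11423}{-20243 + 13973}}}{P{\left(c \right)}} = \frac{\left(-6671 - 35633\right) \frac{1}{-44931 + \frac{-21316 + 11423}{-20243 + 13973}}}{65} = - \frac{42304}{-44931 - \frac{9893}{-6270}} \cdot \frac{1}{65} = - \frac{42304}{-44931 - - \frac{9893}{6270}} \cdot \frac{1}{65} = - \frac{42304}{-44931 + \frac{9893}{6270}} \cdot \frac{1}{65} = - \frac{42304}{- \frac{281707477}{6270}} \cdot \frac{1}{65} = \left(-42304\right) \left(- \frac{6270}{281707477}\right) \frac{1}{65} = \frac{265246080}{281707477} \cdot \frac{1}{65} = \frac{53049216}{3662197201}$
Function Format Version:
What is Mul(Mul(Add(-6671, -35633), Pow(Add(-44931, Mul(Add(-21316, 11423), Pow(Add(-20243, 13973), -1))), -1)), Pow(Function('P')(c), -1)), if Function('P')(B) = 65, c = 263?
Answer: Rational(53049216, 3662197201) ≈ 0.014486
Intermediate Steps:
Mul(Mul(Add(-6671, -35633), Pow(Add(-44931, Mul(Add(-21316, 11423), Pow(Add(-20243, 13973), -1))), -1)), Pow(Function('P')(c), -1)) = Mul(Mul(Add(-6671, -35633), Pow(Add(-44931, Mul(Add(-21316, 11423), Pow(Add(-20243, 13973), -1))), -1)), Pow(65, -1)) = Mul(Mul(-42304, Pow(Add(-44931, Mul(-9893, Pow(-6270, -1))), -1)), Rational(1, 65)) = Mul(Mul(-42304, Pow(Add(-44931, Mul(-9893, Rational(-1, 6270))), -1)), Rational(1, 65)) = Mul(Mul(-42304, Pow(Add(-44931, Rational(9893, 6270)), -1)), Rational(1, 65)) = Mul(Mul(-42304, Pow(Rational(-281707477, 6270), -1)), Rational(1, 65)) = Mul(Mul(-42304, Rational(-6270, 281707477)), Rational(1, 65)) = Mul(Rational(265246080, 281707477), Rational(1, 65)) = Rational(53049216, 3662197201)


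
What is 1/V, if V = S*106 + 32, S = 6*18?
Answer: 1/11480 ≈ 8.7108e-5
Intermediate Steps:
S = 108
V = 11480 (V = 108*106 + 32 = 11448 + 32 = 11480)
1/V = 1/11480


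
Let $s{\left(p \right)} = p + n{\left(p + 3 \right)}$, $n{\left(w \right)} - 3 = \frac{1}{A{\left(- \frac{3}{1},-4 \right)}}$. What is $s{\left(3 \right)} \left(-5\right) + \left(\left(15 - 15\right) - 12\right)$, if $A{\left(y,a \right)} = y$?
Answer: $- \frac{121}{3} \approx -40.333$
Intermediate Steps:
$n{\left(w \right)} = \frac{8}{3}$ ($n{\left(w \right)} = 3 + \frac{1}{\left(-3\right) 1^{-1}} = 3 + \frac{1}{\left(-3\right) 1} = 3 + \frac{1}{-3} = 3 - \frac{1}{3} = \frac{8}{3}$)
$s{\left(p \right)} = \frac{8}{3} + p$ ($s{\left(p \right)} = p + \frac{8}{3} = \frac{8}{3} + p$)
$s{\left(3 \right)} \left(-5\right) + \left(\left(15 - 15\right) - 12\right) = \left(\frac{8}{3} + 3\right) \left(-5\right) + \left(\left(15 - 15\right) - 12\right) = \frac{17}{3} \left(-5\right) + \left(0 - 12\right) = - \frac{85}{3} - 12 = - \frac{121}{3}$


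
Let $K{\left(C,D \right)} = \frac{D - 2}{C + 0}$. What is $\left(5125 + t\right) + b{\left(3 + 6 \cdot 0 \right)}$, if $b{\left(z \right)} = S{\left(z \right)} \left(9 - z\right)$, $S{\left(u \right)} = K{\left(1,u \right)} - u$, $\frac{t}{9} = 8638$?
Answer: $82855$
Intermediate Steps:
$t = 77742$ ($t = 9 \cdot 8638 = 77742$)
$K{\left(C,D \right)} = \frac{-2 + D}{C}$
$S{\left(u \right)} = -2$ ($S{\left(u \right)} = \frac{-2 + u}{1} - u = 1 \left(-2 + u\right) - u = \left(-2 + u\right) - u = -2$)
$b{\left(z \right)} = -18 + 2 z$ ($b{\left(z \right)} = - 2 \left(9 - z\right) = -18 + 2 z$)
$\left(5125 + t\right) + b{\left(3 + 6 \cdot 0 \right)} = \left(5125 + 77742\right) - \left(18 - 2 \left(3 + 6 \cdot 0\right)\right) = 82867 - \left(18 - 2 \left(3 + 0\right)\right) = 82867 + \left(-18 + 2 \cdot 3\right) = 82867 + \left(-18 + 6\right) = 82867 - 12 = 82855$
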